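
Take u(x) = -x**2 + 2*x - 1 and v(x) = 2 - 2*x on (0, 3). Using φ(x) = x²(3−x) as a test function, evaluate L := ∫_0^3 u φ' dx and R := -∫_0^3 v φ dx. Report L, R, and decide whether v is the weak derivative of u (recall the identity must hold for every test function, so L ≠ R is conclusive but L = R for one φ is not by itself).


LHS = 54/5, RHS = 54/5. Yes, v = u' weakly.

u(x) = -x**2 + 2*x - 1, classical derivative u'(x) = 2 - 2*x.
φ(x) = x²(3−x), so φ'(x) = 3*x*(2 - x).
Note φ(0) = φ(3) = 0, so the boundary term u·φ vanishes.
LHS = ∫_0^3 u(x) φ'(x) dx = ∫_0^3 (3*x^4 - 12*x^3 + 15*x^2 - 6*x) dx. Term by term:
  ∫_0^3 3*x^4 dx = 729/5;  ∫_0^3 -12*x^3 dx = -243;  ∫_0^3 15*x^2 dx = 135;
  ∫_0^3 -6*x dx = -27.
Sum: 729/5 − 243 + 135 − 27 = 54/5.
So LHS = 54/5.
∫_0^3 v(x) φ(x) dx = ∫_0^3 (2*x^4 - 8*x^3 + 6*x^2) dx. Term by term:
  ∫_0^3 2*x^4 dx = 486/5;  ∫_0^3 -8*x^3 dx = -162;  ∫_0^3 6*x^2 dx = 54.
Sum: 486/5 − 162 + 54 = -54/5.
So RHS = -∫_0^3 v(x) φ(x) dx = 54/5.
LHS = RHS, so the identity holds for this test φ.
Moreover u is smooth here and v(x) = u'(x) = 2 - 2*x pointwise, so the identity holds for every test function. Hence v is the weak derivative of u.


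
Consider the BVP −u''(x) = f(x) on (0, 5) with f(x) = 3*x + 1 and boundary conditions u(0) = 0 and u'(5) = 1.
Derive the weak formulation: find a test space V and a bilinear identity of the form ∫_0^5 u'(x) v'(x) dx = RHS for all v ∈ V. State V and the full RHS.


V = {v ∈ H^1(0, 5) : v(0) = 0} (test functions vanish at x = 0 where u is specified); weak form: ∫_0^5 u'v' dx = ∫_0^5 (3*x + 1) v dx + v(5) for all v ∈ V.

Multiply both sides by a test function v and integrate from 0 to 5:
  ∫_0^5 −u''(x) v(x) dx = ∫_0^5 f(x) v(x) dx.
Integrate the LHS by parts once:
  ∫_0^5 −u'' v dx = −[u'(x) v(x)]_0^5 + ∫_0^5 u'(x) v'(x) dx.
Thus ∫_0^5 u'(x) v'(x) dx = ∫_0^5 f(x) v(x) dx + [u'(x) v(x)]_0^5.
Choose V so that boundary terms are either known or forced to vanish.
Mixed BC: u(0) = 0 (Dirichlet) and u'(5) = 1 (Neumann). Define V = {v ∈ H^1(0, 5) : v(0) = 0}. Then [u' v]_0^5 = u'(5)·v(5) − u'(0)·0 = v(5).
Weak formulation: find u (satisfying any essential BC) such that ∫_0^5 u'(x) v'(x) dx = ∫_0^5 f v dx + v(5) for all v ∈ V (Dirichlet at 0 absorbed into V; Neumann datum at x = 5 contributes the boundary term).
Substituting f(x) = 3*x + 1, the right-hand side is ∫_0^5 (3*x + 1) v dx + v(5).


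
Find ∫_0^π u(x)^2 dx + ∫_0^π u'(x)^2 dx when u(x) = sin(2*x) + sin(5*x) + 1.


||u||_{H^1(0,π)}^2 = 4/5 + 33*π/2

u'(x) = 2*cos(2*x) + 5*cos(5*x).
Expand u² and (u')² and integrate term by term on (0, π), using: for integers n ≥ 1, ∫_0^π sin²(nx) dx = ∫_0^π cos²(nx) dx = π/2; for n ≠ n', ∫_0^π sin(nx)sin(n'x) dx = ∫_0^π cos(nx)cos(n'x) dx = 0; and by product-to-sum, ∫_0^π sin(nx)cos(n'x) dx = ½∫_0^π [sin((n+n')x) + sin((n−n')x)] dx, which is 0 when n+n' is even and 2n/(n²−n'²) when n+n' is odd (it need not vanish on (0, π)). For the constant mode: ∫_0^π 1 dx = π, ∫_0^π cos(nx) dx = 0, ∫_0^π sin(nx) dx = (1−(−1)^n)/n.
  u² squared terms: (1)²·∫1 dx = 1·π = π;  (1)²·∫sin(2x)² dx = 1·π/2 = π/2;  (1)²·∫sin(5x)² dx = 1·π/2 = π/2.
  u² cross terms: 2·(1)·(1)·∫1·sin(2x) dx = 2·(0) = 0;  2·(1)·(1)·∫1·sin(5x) dx = 2·(2/5) = 4/5;  2·(1)·(1)·∫sin(2x)·sin(5x) dx = 2·(0) = 0.
  So ∫_0^π u² dx = π + π/2 + π/2 + 0 + 4/5 + 0 = 4/5 + 2*π.
  (u')² squared terms: (2)²·∫cos(2x)² dx = 4·π/2 = 2*π;  (5)²·∫cos(5x)² dx = 25·π/2 = 25*π/2.
  (u')² cross terms: 2·(2)·(5)·∫cos(2x)·cos(5x) dx = 20·(0) = 0.
  So ∫_0^π (u')² dx = 2*π + 25*π/2 + 0 = 29*π/2.
||u||_{H^1}^2 = (4/5 + 2*π) + (29*π/2) = 4/5 + 33*π/2.


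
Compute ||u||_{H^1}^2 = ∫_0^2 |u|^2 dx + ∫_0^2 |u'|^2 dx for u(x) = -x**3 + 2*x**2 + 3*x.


||u||_{H^1}^2 = 1998/35

The H^1 norm (squared) on an interval (0, L) is
  ||u||_{H^1}^2 = ∫_0^L u(x)^2 dx + ∫_0^L u'(x)^2 dx.
Compute u'(x) = -3*x**2 + 4*x + 3.
Then u(x)^2 = x**6 - 4*x**5 - 2*x**4 + 12*x**3 + 9*x**2 and u'(x)^2 = 9*x**4 - 24*x**3 - 2*x**2 + 24*x + 9.
Integrate each monomial from 0 to 2 using ∫_0^2 c·x^n dx = c·2^(n+1)/(n+1):
  ∫_0^2 u(x)^2 dx = ∫_0^2 (x^6 - 4*x^5 - 2*x^4 + 12*x^3 + 9*x^2) dx. Term by term:
    ∫_0^2 x^6 dx = 128/7;  ∫_0^2 -4*x^5 dx = -128/3;  ∫_0^2 -2*x^4 dx = -64/5;
    ∫_0^2 12*x^3 dx = 48;  ∫_0^2 9*x^2 dx = 24.
  Sum: 128/7 − 128/3 − 64/5 + 48 + 24 = 3656/105.
  ∫_0^2 u'(x)^2 dx = ∫_0^2 (9*x^4 - 24*x^3 - 2*x^2 + 24*x + 9) dx. Term by term:
    ∫_0^2 9*x^4 dx = 288/5;  ∫_0^2 -24*x^3 dx = -96;  ∫_0^2 -2*x^2 dx = -16/3;
    ∫_0^2 24*x dx = 48;  ∫_0^2 9 dx = 18.
  Sum: 288/5 − 96 − 16/3 + 48 + 18 = 334/15.
Adding: ||u||_{H^1}^2 = 3656/105 + 334/15 = 1998/35.


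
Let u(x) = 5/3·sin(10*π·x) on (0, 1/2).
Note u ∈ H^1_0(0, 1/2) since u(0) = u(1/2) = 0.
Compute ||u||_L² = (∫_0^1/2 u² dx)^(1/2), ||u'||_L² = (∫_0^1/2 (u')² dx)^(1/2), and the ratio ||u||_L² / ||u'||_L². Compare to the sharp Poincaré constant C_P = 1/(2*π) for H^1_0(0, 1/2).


||u||_L² / ||u'||_L² = 1/(10*π) < C_P = 1/(2*π).

u(x) = 5/3·sin(10*π·x), so u'(x) = 50*π*cos(10*π*x)/3.
Writing u(x) = A·sin(kπx/L) with A = 5/3 and k = 5, use ∫_0^L sin²(kπx/L) dx = L/2 and ∫_0^L cos²(kπx/L) dx = L/2.
u² = 25/9·sin²(10*π·x) and (u')² = 2500*π^2/9·cos²(10*π·x), and each of sin², cos² integrates to L/2 = 1/4 over (0, 1/2).
∫_0^1/2 u² dx = 25/36, so ||u||_L² = 5/6.
∫_0^1/2 (u')² dx = 625*π^2/9, so ||u'||_L² = 25*π/3.
Ratio ||u||_L² / ||u'||_L² = 1/(10*π).
Sharp Poincaré constant on H^1_0(0, 1/2) is C_P = L/π = 1/(2*π), achieved by sin(2*π·x).
This is the k = 5 harmonic; the ratio L/(kπ) is strictly less than C_P = L/π, consistent with the sharp inequality ||u||_L² ≤ C_P ||u'||_L².


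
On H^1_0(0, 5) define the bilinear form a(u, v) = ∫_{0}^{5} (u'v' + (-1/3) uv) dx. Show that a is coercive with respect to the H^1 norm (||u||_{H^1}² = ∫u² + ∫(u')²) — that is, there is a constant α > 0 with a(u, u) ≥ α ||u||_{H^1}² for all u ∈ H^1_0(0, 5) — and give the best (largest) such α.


α = (-25/3 + π^2)/(π^2 + 25)

Coercivity of a(·,·) on H^1_0(0, 5) means a(u, u) ≥ α ||u||_{H^1}² for every u ∈ H^1_0.
The interval has length L = 5, and Poincaré/coercivity depend only on L. Here a(u, u) = ∫(u')² + (-1/3)·∫u².
Here c = -1/3 < 0 with |c| < (π/L)² = π^2/25, so coercivity still holds. The condition a(u,u) ≥ α||u||_{H^1}² reads (1−α)∫(u')² ≥ (α−c)∫u². Any admissible α is ≤ 1 (rapidly oscillating u have ∫u²/∫(u')² → 0), and α = 1 would force 0 ≥ (1−c)∫u², impossible since c < 1; so 1−α > 0. By the sharp Poincaré inequality on H^1_0 of an interval of length L, ∫(u')² ≥ (π/L)²∫u² with equality for the first sine mode sin(π(x−x₀)/L) (x₀ the left endpoint), so the inequality holds for all u iff (1−α)(π/L)² ≥ α − c, i.e. α ≤ ((π/L)² + c)/((π/L)² + 1) = (1 + c(L/π)²)/(1 + (L/π)²). (Direct route, valid since c ≤ 0: Poincaré gives c∫u² ≥ c(L/π)²∫(u')², so a(u,u) ≥ (1 + c(L/π)²)∫(u')², while ||u||_{H^1}² ≤ (1 + (L/π)²)∫(u')²; dividing yields the same α.) With (π/L)² = π^2/25 and c = -1/3, the largest admissible constant is α = ((π/L)² + c)/((π/L)² + 1).
Simplifying, α = (-25/3 + π^2)/(π^2 + 25).


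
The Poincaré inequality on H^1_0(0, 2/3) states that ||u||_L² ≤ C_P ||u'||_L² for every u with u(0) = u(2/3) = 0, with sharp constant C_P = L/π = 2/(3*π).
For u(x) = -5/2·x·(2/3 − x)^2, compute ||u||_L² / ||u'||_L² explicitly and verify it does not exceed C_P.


||u||_L² / ||u'||_L² = sqrt(14)/21 < C_P = 2/(3*π).

u(x) = -5/2·x·(2/3 − x)^2, so u'(x) = -15*x^2/2 + 20*x/3 - 10/9.
u(x) = -5/2·x·(2/3 − x)^2 vanishes at x = 0 and x = 2/3, so u ∈ H^1_0(0, 2/3). Differentiate via the product rule and integrate the resulting polynomials term by term.
  ∫_0^2/3 u² dx = ∫_0^2/3 (25*x^6/4 - 50*x^5/3 + 50*x^4/3 - 200*x^3/27 + 100*x^2/81) dx. Term by term:
    ∫_0^2/3 25*x^6/4 dx = 800/15309;  ∫_0^2/3 -50*x^5/3 dx = -1600/6561;  ∫_0^2/3 50*x^4/3 dx = 320/729;
    ∫_0^2/3 -200*x^3/27 dx = -800/2187;  ∫_0^2/3 100*x^2/81 dx = 800/6561.
  Sum: 800/15309 − 1600/6561 + 320/729 − 800/2187 + 800/6561 = 160/45927.
  ∫_0^2/3 (u')² dx = ∫_0^2/3 (225*x^4/4 - 100*x^3 + 550*x^2/9 - 400*x/27 + 100/81) dx. Term by term:
    ∫_0^2/3 225*x^4/4 dx = 40/27;  ∫_0^2/3 -100*x^3 dx = -400/81;  ∫_0^2/3 550*x^2/9 dx = 4400/729;
    ∫_0^2/3 -400*x/27 dx = -800/243;  ∫_0^2/3 100/81 dx = 200/243.
  Sum: 40/27 − 400/81 + 4400/729 − 800/243 + 200/243 = 80/729.
∫_0^2/3 u² dx = 160/45927, so ||u||_L² = 4*sqrt(70)/567.
∫_0^2/3 (u')² dx = 80/729, so ||u'||_L² = 4*sqrt(5)/27.
Ratio ||u||_L² / ||u'||_L² = sqrt(14)/21.
Sharp Poincaré constant on H^1_0(0, 2/3) is C_P = L/π = 2/(3*π), achieved by sin(3*π/2·x).
A polynomial bump cannot attain the sharp Poincaré constant (only the first sine eigenfunction does), so the ratio is strictly less than C_P, consistent with ||u||_L² ≤ C_P ||u'||_L².


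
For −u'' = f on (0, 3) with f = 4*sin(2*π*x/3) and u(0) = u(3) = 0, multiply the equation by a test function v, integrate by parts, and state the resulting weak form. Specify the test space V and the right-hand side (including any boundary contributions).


V = H^1_0(0, 3) (so v(0) = v(3) = 0); weak form: ∫_0^3 u'v' dx = ∫_0^3 (4*sin(2*π*x/3)) v dx for all v ∈ V.

Multiply both sides by a test function v and integrate from 0 to 3:
  ∫_0^3 −u''(x) v(x) dx = ∫_0^3 f(x) v(x) dx.
Integrate the LHS by parts once:
  ∫_0^3 −u'' v dx = −[u'(x) v(x)]_0^3 + ∫_0^3 u'(x) v'(x) dx.
Thus ∫_0^3 u'(x) v'(x) dx = ∫_0^3 f(x) v(x) dx + [u'(x) v(x)]_0^3.
Choose V so that boundary terms are either known or forced to vanish.
u is Dirichlet: u(0) = u(3) = 0. Let V = H^1_0(0, 3); then v(0) = v(3) = 0, and [u' v]_0^3 = 0.
Weak formulation: find u (satisfying any essential BC) such that ∫_0^3 u'(x) v'(x) dx = ∫_0^3 f v dx for all v ∈ V.
Substituting f(x) = 4*sin(2*π*x/3), the right-hand side is ∫_0^3 (4*sin(2*π*x/3)) v dx.


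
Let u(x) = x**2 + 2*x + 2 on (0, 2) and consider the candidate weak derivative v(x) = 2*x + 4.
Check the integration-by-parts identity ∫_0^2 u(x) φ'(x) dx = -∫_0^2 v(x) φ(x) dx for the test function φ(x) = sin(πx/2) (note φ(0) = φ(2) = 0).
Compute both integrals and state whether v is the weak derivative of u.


LHS = -16/π, RHS = -24/π. No, v is not the weak derivative of u.

u(x) = x**2 + 2*x + 2, classical derivative u'(x) = 2*x + 2.
φ(x) = sin(πx/2), so φ'(x) = π*cos(π*x/2)/2.
Note φ(0) = φ(2) = 0, so the boundary term u·φ vanishes.
LHS = ∫_0^2 u(x) φ'(x) dx = ∫_0^2 (π*x^2*cos(π*x/2)/2 + π*x*cos(π*x/2) + π*cos(π*x/2)) dx. Term by term:
  ∫_0^2 π*cos(π*x/2) dx = 0;  ∫_0^2 π*x*cos(π*x/2) dx = -8/π;  ∫_0^2 π*x^2*cos(π*x/2)/2 dx = -8/π.
Sum: 0 − 8/π − 8/π = -16/π.
So LHS = -16/π.
∫_0^2 v(x) φ(x) dx = ∫_0^2 (2*x*sin(π*x/2) + 4*sin(π*x/2)) dx. Term by term:
  ∫_0^2 4*sin(π*x/2) dx = 16/π;  ∫_0^2 2*x*sin(π*x/2) dx = 8/π.
Sum: 16/π + 8/π = 24/π.
So RHS = -∫_0^2 v(x) φ(x) dx = -24/π.
LHS − RHS = 8/π ≠ 0, so the identity fails.
(For a valid weak derivative the identity must hold for EVERY test function, in particular this one. The failure shows v is NOT the weak derivative of u.)
Correct weak derivative would be u'(x) = 2*x + 2.


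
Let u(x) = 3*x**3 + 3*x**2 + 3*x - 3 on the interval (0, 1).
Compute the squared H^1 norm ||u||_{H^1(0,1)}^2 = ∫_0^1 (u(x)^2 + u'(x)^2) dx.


||u||_{H^1}^2 = 3741/35

The H^1 norm (squared) on an interval (0, L) is
  ||u||_{H^1}^2 = ∫_0^L u(x)^2 dx + ∫_0^L u'(x)^2 dx.
Compute u'(x) = 9*x**2 + 6*x + 3.
Then u(x)^2 = 9*x**6 + 18*x**5 + 27*x**4 - 9*x**2 - 18*x + 9 and u'(x)^2 = 81*x**4 + 108*x**3 + 90*x**2 + 36*x + 9.
Integrate each monomial from 0 to 1 using ∫_0^1 c·x^n dx = c·1^(n+1)/(n+1):
  ∫_0^1 u(x)^2 dx = ∫_0^1 (9*x^6 + 18*x^5 + 27*x^4 - 9*x^2 - 18*x + 9) dx. Term by term:
    ∫_0^1 9*x^6 dx = 9/7;  ∫_0^1 18*x^5 dx = 3;  ∫_0^1 27*x^4 dx = 27/5;
    ∫_0^1 -9*x^2 dx = -3;  ∫_0^1 -18*x dx = -9;  ∫_0^1 9 dx = 9.
  Sum: 9/7 + 3 + 27/5 − 3 − 9 + 9 = 234/35.
  ∫_0^1 u'(x)^2 dx = ∫_0^1 (81*x^4 + 108*x^3 + 90*x^2 + 36*x + 9) dx. Term by term:
    ∫_0^1 81*x^4 dx = 81/5;  ∫_0^1 108*x^3 dx = 27;  ∫_0^1 90*x^2 dx = 30;
    ∫_0^1 36*x dx = 18;  ∫_0^1 9 dx = 9.
  Sum: 81/5 + 27 + 30 + 18 + 9 = 501/5.
Adding: ||u||_{H^1}^2 = 234/35 + 501/5 = 3741/35.


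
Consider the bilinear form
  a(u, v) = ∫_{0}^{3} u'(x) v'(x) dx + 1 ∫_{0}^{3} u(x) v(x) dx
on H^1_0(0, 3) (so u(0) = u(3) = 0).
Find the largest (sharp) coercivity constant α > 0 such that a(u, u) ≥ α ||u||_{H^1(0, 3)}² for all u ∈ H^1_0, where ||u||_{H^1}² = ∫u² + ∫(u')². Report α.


α = 1

Coercivity of a(·,·) on H^1_0(0, 3) means a(u, u) ≥ α ||u||_{H^1}² for every u ∈ H^1_0.
The interval has length L = 3, and Poincaré/coercivity depend only on L. Here a(u, u) = ∫(u')² + (1)·∫u².
Here c = 1 ≥ 1, so a(u,u) = ∫(u')² + c∫u² ≥ ∫(u')² + ∫u² = ||u||_{H^1}², i.e. α = 1 works. No larger α is possible: a(u,u) ≥ α||u||_{H^1}² means (1−α)∫(u')² ≥ (α−c)∫u², and for the modes u_n = sin(nπ(x−x₀)/L) (x₀ the left endpoint) one has ∫u_n²/∫(u_n')² = (L/(nπ))² → 0, so a(u_n,u_n)/||u_n||_{H^1}² → 1. Hence the optimal constant is α = 1.
Therefore α = 1.


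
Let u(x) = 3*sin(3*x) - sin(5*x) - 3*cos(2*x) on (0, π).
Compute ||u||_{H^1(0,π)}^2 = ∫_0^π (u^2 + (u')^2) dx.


||u||_{H^1(0,π)}^2 = -656/7 + 161*π/2

u'(x) = 6*sin(2*x) + 9*cos(3*x) - 5*cos(5*x).
Expand u² and (u')² and integrate term by term on (0, π), using: for integers n ≥ 1, ∫_0^π sin²(nx) dx = ∫_0^π cos²(nx) dx = π/2; for n ≠ n', ∫_0^π sin(nx)sin(n'x) dx = ∫_0^π cos(nx)cos(n'x) dx = 0; and by product-to-sum, ∫_0^π sin(nx)cos(n'x) dx = ½∫_0^π [sin((n+n')x) + sin((n−n')x)] dx, which is 0 when n+n' is even and 2n/(n²−n'²) when n+n' is odd (it need not vanish on (0, π)).
  u² squared terms: (-1)²·∫sin(5x)² dx = 1·π/2 = π/2;  (-3)²·∫cos(2x)² dx = 9·π/2 = 9*π/2;  (3)²·∫sin(3x)² dx = 9·π/2 = 9*π/2.
  u² cross terms: 2·(-1)·(-3)·∫sin(5x)·cos(2x) dx = 6·(10/21) = 20/7;  2·(-1)·(3)·∫sin(5x)·sin(3x) dx = -6·(0) = 0;  2·(-3)·(3)·∫cos(2x)·sin(3x) dx = -18·(6/5) = -108/5.
  So ∫_0^π u² dx = π/2 + 9*π/2 + 9*π/2 + 20/7 + 0 − 108/5 = -656/35 + 19*π/2.
  (u')² squared terms: (-5)²·∫cos(5x)² dx = 25·π/2 = 25*π/2;  (6)²·∫sin(2x)² dx = 36·π/2 = 18*π;  (9)²·∫cos(3x)² dx = 81·π/2 = 81*π/2.
  (u')² cross terms: 2·(-5)·(6)·∫cos(5x)·sin(2x) dx = -60·(-4/21) = 80/7;  2·(-5)·(9)·∫cos(5x)·cos(3x) dx = -90·(0) = 0;  2·(6)·(9)·∫sin(2x)·cos(3x) dx = 108·(-4/5) = -432/5.
  So ∫_0^π (u')² dx = 25*π/2 + 18*π + 81*π/2 + 80/7 + 0 − 432/5 = -2624/35 + 71*π.
||u||_{H^1}^2 = (-656/35 + 19*π/2) + (-2624/35 + 71*π) = -656/7 + 161*π/2.


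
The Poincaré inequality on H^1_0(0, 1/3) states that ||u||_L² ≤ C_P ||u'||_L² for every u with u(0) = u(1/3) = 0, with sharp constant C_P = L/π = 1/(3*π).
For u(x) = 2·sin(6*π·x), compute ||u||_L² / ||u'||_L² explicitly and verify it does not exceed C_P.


||u||_L² / ||u'||_L² = 1/(6*π) < C_P = 1/(3*π).

u(x) = 2·sin(6*π·x), so u'(x) = 12*π*cos(6*π*x).
Writing u(x) = A·sin(kπx/L) with A = 2 and k = 2, use ∫_0^L sin²(kπx/L) dx = L/2 and ∫_0^L cos²(kπx/L) dx = L/2.
u² = 4·sin²(6*π·x) and (u')² = 144*π^2·cos²(6*π·x), and each of sin², cos² integrates to L/2 = 1/6 over (0, 1/3).
∫_0^1/3 u² dx = 2/3, so ||u||_L² = sqrt(6)/3.
∫_0^1/3 (u')² dx = 24*π^2, so ||u'||_L² = 2*sqrt(6)*π.
Ratio ||u||_L² / ||u'||_L² = 1/(6*π).
Sharp Poincaré constant on H^1_0(0, 1/3) is C_P = L/π = 1/(3*π), achieved by sin(3*π·x).
This is the k = 2 harmonic; the ratio L/(kπ) is strictly less than C_P = L/π, consistent with the sharp inequality ||u||_L² ≤ C_P ||u'||_L².


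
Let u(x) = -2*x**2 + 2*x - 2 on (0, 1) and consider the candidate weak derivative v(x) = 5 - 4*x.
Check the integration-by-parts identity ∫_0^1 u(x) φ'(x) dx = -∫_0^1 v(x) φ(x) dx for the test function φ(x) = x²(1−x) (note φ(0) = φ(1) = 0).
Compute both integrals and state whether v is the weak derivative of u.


LHS = 1/30, RHS = -13/60. No, v is not the weak derivative of u.

u(x) = -2*x**2 + 2*x - 2, classical derivative u'(x) = 2 - 4*x.
φ(x) = x²(1−x), so φ'(x) = x*(2 - 3*x).
Note φ(0) = φ(1) = 0, so the boundary term u·φ vanishes.
LHS = ∫_0^1 u(x) φ'(x) dx = ∫_0^1 (6*x^4 - 10*x^3 + 10*x^2 - 4*x) dx. Term by term:
  ∫_0^1 6*x^4 dx = 6/5;  ∫_0^1 -10*x^3 dx = -5/2;  ∫_0^1 10*x^2 dx = 10/3;
  ∫_0^1 -4*x dx = -2.
Sum: 6/5 − 5/2 + 10/3 − 2 = 1/30.
So LHS = 1/30.
∫_0^1 v(x) φ(x) dx = ∫_0^1 (4*x^4 - 9*x^3 + 5*x^2) dx. Term by term:
  ∫_0^1 4*x^4 dx = 4/5;  ∫_0^1 -9*x^3 dx = -9/4;  ∫_0^1 5*x^2 dx = 5/3.
Sum: 4/5 − 9/4 + 5/3 = 13/60.
So RHS = -∫_0^1 v(x) φ(x) dx = -13/60.
LHS − RHS = 1/4 ≠ 0, so the identity fails.
(For a valid weak derivative the identity must hold for EVERY test function, in particular this one. The failure shows v is NOT the weak derivative of u.)
Correct weak derivative would be u'(x) = 2 - 4*x.


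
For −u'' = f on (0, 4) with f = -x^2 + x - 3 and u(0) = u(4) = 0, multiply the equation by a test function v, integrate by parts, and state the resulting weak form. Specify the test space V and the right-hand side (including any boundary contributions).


V = H^1_0(0, 4) (so v(0) = v(4) = 0); weak form: ∫_0^4 u'v' dx = ∫_0^4 (-x^2 + x - 3) v dx for all v ∈ V.

Multiply both sides by a test function v and integrate from 0 to 4:
  ∫_0^4 −u''(x) v(x) dx = ∫_0^4 f(x) v(x) dx.
Integrate the LHS by parts once:
  ∫_0^4 −u'' v dx = −[u'(x) v(x)]_0^4 + ∫_0^4 u'(x) v'(x) dx.
Thus ∫_0^4 u'(x) v'(x) dx = ∫_0^4 f(x) v(x) dx + [u'(x) v(x)]_0^4.
Choose V so that boundary terms are either known or forced to vanish.
u is Dirichlet: u(0) = u(4) = 0. Let V = H^1_0(0, 4); then v(0) = v(4) = 0, and [u' v]_0^4 = 0.
Weak formulation: find u (satisfying any essential BC) such that ∫_0^4 u'(x) v'(x) dx = ∫_0^4 f v dx for all v ∈ V.
Substituting f(x) = -x^2 + x - 3, the right-hand side is ∫_0^4 (-x^2 + x - 3) v dx.


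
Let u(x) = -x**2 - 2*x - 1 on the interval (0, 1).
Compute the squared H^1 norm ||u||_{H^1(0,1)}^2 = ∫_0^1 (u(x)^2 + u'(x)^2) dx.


||u||_{H^1}^2 = 233/15

The H^1 norm (squared) on an interval (0, L) is
  ||u||_{H^1}^2 = ∫_0^L u(x)^2 dx + ∫_0^L u'(x)^2 dx.
Compute u'(x) = -2*x - 2.
Then u(x)^2 = x**4 + 4*x**3 + 6*x**2 + 4*x + 1 and u'(x)^2 = 4*x**2 + 8*x + 4.
Integrate each monomial from 0 to 1 using ∫_0^1 c·x^n dx = c·1^(n+1)/(n+1):
  ∫_0^1 u(x)^2 dx = ∫_0^1 (x^4 + 4*x^3 + 6*x^2 + 4*x + 1) dx. Term by term:
    ∫_0^1 x^4 dx = 1/5;  ∫_0^1 4*x^3 dx = 1;  ∫_0^1 6*x^2 dx = 2;
    ∫_0^1 4*x dx = 2;  ∫_0^1 1 dx = 1.
  Sum: 1/5 + 1 + 2 + 2 + 1 = 31/5.
  ∫_0^1 u'(x)^2 dx = ∫_0^1 (4*x^2 + 8*x + 4) dx. Term by term:
    ∫_0^1 4*x^2 dx = 4/3;  ∫_0^1 8*x dx = 4;  ∫_0^1 4 dx = 4.
  Sum: 4/3 + 4 + 4 = 28/3.
Adding: ||u||_{H^1}^2 = 31/5 + 28/3 = 233/15.


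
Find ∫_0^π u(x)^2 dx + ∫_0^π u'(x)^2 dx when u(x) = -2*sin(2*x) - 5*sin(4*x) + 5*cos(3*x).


||u||_{H^1(0,π)}^2 = -2880/7 + 695*π/2

u'(x) = -15*sin(3*x) - 4*cos(2*x) - 20*cos(4*x).
Expand u² and (u')² and integrate term by term on (0, π), using: for integers n ≥ 1, ∫_0^π sin²(nx) dx = ∫_0^π cos²(nx) dx = π/2; for n ≠ n', ∫_0^π sin(nx)sin(n'x) dx = ∫_0^π cos(nx)cos(n'x) dx = 0; and by product-to-sum, ∫_0^π sin(nx)cos(n'x) dx = ½∫_0^π [sin((n+n')x) + sin((n−n')x)] dx, which is 0 when n+n' is even and 2n/(n²−n'²) when n+n' is odd (it need not vanish on (0, π)).
  u² squared terms: (-5)²·∫sin(4x)² dx = 25·π/2 = 25*π/2;  (-2)²·∫sin(2x)² dx = 4·π/2 = 2*π;  (5)²·∫cos(3x)² dx = 25·π/2 = 25*π/2.
  u² cross terms: 2·(-5)·(-2)·∫sin(4x)·sin(2x) dx = 20·(0) = 0;  2·(-5)·(5)·∫sin(4x)·cos(3x) dx = -50·(8/7) = -400/7;  2·(-2)·(5)·∫sin(2x)·cos(3x) dx = -20·(-4/5) = 16.
  So ∫_0^π u² dx = 25*π/2 + 2*π + 25*π/2 + 0 − 400/7 + 16 = -288/7 + 27*π.
  (u')² squared terms: (-20)²·∫cos(4x)² dx = 400·π/2 = 200*π;  (-15)²·∫sin(3x)² dx = 225·π/2 = 225*π/2;  (-4)²·∫cos(2x)² dx = 16·π/2 = 8*π.
  (u')² cross terms: 2·(-20)·(-15)·∫cos(4x)·sin(3x) dx = 600·(-6/7) = -3600/7;  2·(-20)·(-4)·∫cos(4x)·cos(2x) dx = 160·(0) = 0;  2·(-15)·(-4)·∫sin(3x)·cos(2x) dx = 120·(6/5) = 144.
  So ∫_0^π (u')² dx = 200*π + 225*π/2 + 8*π − 3600/7 + 0 + 144 = -2592/7 + 641*π/2.
||u||_{H^1}^2 = (-288/7 + 27*π) + (-2592/7 + 641*π/2) = -2880/7 + 695*π/2.


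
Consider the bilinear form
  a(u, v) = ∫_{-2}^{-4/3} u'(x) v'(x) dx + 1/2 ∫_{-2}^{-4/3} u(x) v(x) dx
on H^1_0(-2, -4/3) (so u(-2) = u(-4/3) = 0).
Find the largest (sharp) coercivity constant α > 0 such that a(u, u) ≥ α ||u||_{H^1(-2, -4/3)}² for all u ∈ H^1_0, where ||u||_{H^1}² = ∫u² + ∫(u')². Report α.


α = (2 + 9*π^2)/(4 + 9*π^2)

Coercivity of a(·,·) on H^1_0(-2, -4/3) means a(u, u) ≥ α ||u||_{H^1}² for every u ∈ H^1_0.
The interval has length L = 2/3, and Poincaré/coercivity depend only on L. Here a(u, u) = ∫(u')² + (1/2)·∫u².
Here 0 < c = 1/2 < 1. The condition a(u,u) ≥ α||u||_{H^1}² reads (1−α)∫(u')² ≥ (α−c)∫u². Any admissible α is ≤ 1 (rapidly oscillating u have ∫u²/∫(u')² → 0), and α = 1 would force 0 ≥ (1−c)∫u², impossible since c < 1; so 1−α > 0. By the sharp Poincaré inequality on H^1_0 of an interval of length L, ∫(u')² ≥ (π/L)²∫u² with equality for the first sine mode sin(π(x−x₀)/L) (x₀ the left endpoint), so the inequality holds for all u iff (1−α)(π/L)² ≥ α − c, i.e. α ≤ ((π/L)² + c)/((π/L)² + 1) = (1 + c(L/π)²)/(1 + (L/π)²). With (π/L)² = 9*π^2/4 and c = 1/2, the largest admissible constant is α = ((π/L)² + c)/((π/L)² + 1).
Simplifying, α = (2 + 9*π^2)/(4 + 9*π^2).


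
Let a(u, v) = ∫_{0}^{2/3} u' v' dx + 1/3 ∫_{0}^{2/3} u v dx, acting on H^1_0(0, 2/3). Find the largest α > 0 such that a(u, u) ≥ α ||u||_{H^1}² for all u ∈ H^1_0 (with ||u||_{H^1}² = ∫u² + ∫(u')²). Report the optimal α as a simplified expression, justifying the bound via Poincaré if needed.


α = (4 + 27*π^2)/(3*(4 + 9*π^2))

Coercivity of a(·,·) on H^1_0(0, 2/3) means a(u, u) ≥ α ||u||_{H^1}² for every u ∈ H^1_0.
The interval has length L = 2/3, and Poincaré/coercivity depend only on L. Here a(u, u) = ∫(u')² + (1/3)·∫u².
Here 0 < c = 1/3 < 1. The condition a(u,u) ≥ α||u||_{H^1}² reads (1−α)∫(u')² ≥ (α−c)∫u². Any admissible α is ≤ 1 (rapidly oscillating u have ∫u²/∫(u')² → 0), and α = 1 would force 0 ≥ (1−c)∫u², impossible since c < 1; so 1−α > 0. By the sharp Poincaré inequality on H^1_0 of an interval of length L, ∫(u')² ≥ (π/L)²∫u² with equality for the first sine mode sin(π(x−x₀)/L) (x₀ the left endpoint), so the inequality holds for all u iff (1−α)(π/L)² ≥ α − c, i.e. α ≤ ((π/L)² + c)/((π/L)² + 1) = (1 + c(L/π)²)/(1 + (L/π)²). With (π/L)² = 9*π^2/4 and c = 1/3, the largest admissible constant is α = ((π/L)² + c)/((π/L)² + 1).
Simplifying, α = (4 + 27*π^2)/(3*(4 + 9*π^2)).


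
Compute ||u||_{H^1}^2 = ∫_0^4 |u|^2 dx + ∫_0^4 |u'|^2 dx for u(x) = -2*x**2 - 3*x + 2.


||u||_{H^1}^2 = 31468/15

The H^1 norm (squared) on an interval (0, L) is
  ||u||_{H^1}^2 = ∫_0^L u(x)^2 dx + ∫_0^L u'(x)^2 dx.
Compute u'(x) = -4*x - 3.
Then u(x)^2 = 4*x**4 + 12*x**3 + x**2 - 12*x + 4 and u'(x)^2 = 16*x**2 + 24*x + 9.
Integrate each monomial from 0 to 4 using ∫_0^4 c·x^n dx = c·4^(n+1)/(n+1):
  ∫_0^4 u(x)^2 dx = ∫_0^4 (4*x^4 + 12*x^3 + x^2 - 12*x + 4) dx. Term by term:
    ∫_0^4 4*x^4 dx = 4096/5;  ∫_0^4 12*x^3 dx = 768;  ∫_0^4 x^2 dx = 64/3;
    ∫_0^4 -12*x dx = -96;  ∫_0^4 4 dx = 16.
  Sum: 4096/5 + 768 + 64/3 − 96 + 16 = 22928/15.
  ∫_0^4 u'(x)^2 dx = ∫_0^4 (16*x^2 + 24*x + 9) dx. Term by term:
    ∫_0^4 16*x^2 dx = 1024/3;  ∫_0^4 24*x dx = 192;  ∫_0^4 9 dx = 36.
  Sum: 1024/3 + 192 + 36 = 1708/3.
Adding: ||u||_{H^1}^2 = 22928/15 + 1708/3 = 31468/15.


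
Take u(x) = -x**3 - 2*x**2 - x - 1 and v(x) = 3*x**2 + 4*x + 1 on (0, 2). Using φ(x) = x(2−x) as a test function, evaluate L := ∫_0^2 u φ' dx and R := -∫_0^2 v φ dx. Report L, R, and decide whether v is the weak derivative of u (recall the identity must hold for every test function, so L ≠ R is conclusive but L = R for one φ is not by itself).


LHS = 172/15, RHS = -172/15. No, v is not the weak derivative of u.

u(x) = -x**3 - 2*x**2 - x - 1, classical derivative u'(x) = -3*x**2 - 4*x - 1.
φ(x) = x(2−x), so φ'(x) = 2 - 2*x.
Note φ(0) = φ(2) = 0, so the boundary term u·φ vanishes.
LHS = ∫_0^2 u(x) φ'(x) dx = ∫_0^2 (2*x^4 + 2*x^3 - 2*x^2 - 2) dx. Term by term:
  ∫_0^2 2*x^4 dx = 64/5;  ∫_0^2 2*x^3 dx = 8;  ∫_0^2 -2*x^2 dx = -16/3;
  ∫_0^2 -2 dx = -4.
Sum: 64/5 + 8 − 16/3 − 4 = 172/15.
So LHS = 172/15.
∫_0^2 v(x) φ(x) dx = ∫_0^2 (-3*x^4 + 2*x^3 + 7*x^2 + 2*x) dx. Term by term:
  ∫_0^2 -3*x^4 dx = -96/5;  ∫_0^2 2*x^3 dx = 8;  ∫_0^2 7*x^2 dx = 56/3;
  ∫_0^2 2*x dx = 4.
Sum: -96/5 + 8 + 56/3 + 4 = 172/15.
So RHS = -∫_0^2 v(x) φ(x) dx = -172/15.
LHS − RHS = 344/15 ≠ 0, so the identity fails.
(For a valid weak derivative the identity must hold for EVERY test function, in particular this one. The failure shows v is NOT the weak derivative of u.)
Correct weak derivative would be u'(x) = -3*x**2 - 4*x - 1.


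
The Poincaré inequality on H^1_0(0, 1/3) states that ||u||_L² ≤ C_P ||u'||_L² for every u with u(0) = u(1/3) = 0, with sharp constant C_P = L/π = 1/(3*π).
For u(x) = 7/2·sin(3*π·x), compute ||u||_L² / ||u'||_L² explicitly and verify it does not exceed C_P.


||u||_L² / ||u'||_L² = 1/(3*π) = C_P.

u(x) = 7/2·sin(3*π·x), so u'(x) = 21*π*cos(3*π*x)/2.
Writing u(x) = A·sin(kπx/L) with A = 7/2 and k = 1, use ∫_0^L sin²(kπx/L) dx = L/2 and ∫_0^L cos²(kπx/L) dx = L/2.
u² = 49/4·sin²(3*π·x) and (u')² = 441*π^2/4·cos²(3*π·x), and each of sin², cos² integrates to L/2 = 1/6 over (0, 1/3).
∫_0^1/3 u² dx = 49/24, so ||u||_L² = 7*sqrt(6)/12.
∫_0^1/3 (u')² dx = 147*π^2/8, so ||u'||_L² = 7*sqrt(6)*π/4.
Ratio ||u||_L² / ||u'||_L² = 1/(3*π).
Sharp Poincaré constant on H^1_0(0, 1/3) is C_P = L/π = 1/(3*π), achieved by sin(3*π·x).
This is the k = 1 eigenfunction (up to amplitude), so the ratio equals the sharp Poincaré constant exactly.


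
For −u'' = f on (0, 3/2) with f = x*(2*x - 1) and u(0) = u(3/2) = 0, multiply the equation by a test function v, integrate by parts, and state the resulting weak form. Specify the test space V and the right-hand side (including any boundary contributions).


V = H^1_0(0, 3/2) (so v(0) = v(3/2) = 0); weak form: ∫_0^3/2 u'v' dx = ∫_0^3/2 (x*(2*x - 1)) v dx for all v ∈ V.

Multiply both sides by a test function v and integrate from 0 to 3/2:
  ∫_0^3/2 −u''(x) v(x) dx = ∫_0^3/2 f(x) v(x) dx.
Integrate the LHS by parts once:
  ∫_0^3/2 −u'' v dx = −[u'(x) v(x)]_0^3/2 + ∫_0^3/2 u'(x) v'(x) dx.
Thus ∫_0^3/2 u'(x) v'(x) dx = ∫_0^3/2 f(x) v(x) dx + [u'(x) v(x)]_0^3/2.
Choose V so that boundary terms are either known or forced to vanish.
u is Dirichlet: u(0) = u(3/2) = 0. Let V = H^1_0(0, 3/2); then v(0) = v(3/2) = 0, and [u' v]_0^3/2 = 0.
Weak formulation: find u (satisfying any essential BC) such that ∫_0^3/2 u'(x) v'(x) dx = ∫_0^3/2 f v dx for all v ∈ V.
Substituting f(x) = x*(2*x - 1), the right-hand side is ∫_0^3/2 (x*(2*x - 1)) v dx.


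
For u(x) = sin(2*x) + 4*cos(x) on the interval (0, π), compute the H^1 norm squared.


||u||_{H^1(0,π)}^2 = 64/3 + 37*π/2

u'(x) = -4*sin(x) + 2*cos(2*x).
Expand u² and (u')² and integrate term by term on (0, π), using: for integers n ≥ 1, ∫_0^π sin²(nx) dx = ∫_0^π cos²(nx) dx = π/2; for n ≠ n', ∫_0^π sin(nx)sin(n'x) dx = ∫_0^π cos(nx)cos(n'x) dx = 0; and by product-to-sum, ∫_0^π sin(nx)cos(n'x) dx = ½∫_0^π [sin((n+n')x) + sin((n−n')x)] dx, which is 0 when n+n' is even and 2n/(n²−n'²) when n+n' is odd (it need not vanish on (0, π)).
  u² squared terms: (4)²·∫cos(x)² dx = 16·π/2 = 8*π;  (1)²·∫sin(2x)² dx = 1·π/2 = π/2.
  u² cross terms: 2·(4)·(1)·∫cos(x)·sin(2x) dx = 8·(4/3) = 32/3.
  So ∫_0^π u² dx = 8*π + π/2 + 32/3 = 32/3 + 17*π/2.
  (u')² squared terms: (-4)²·∫sin(x)² dx = 16·π/2 = 8*π;  (2)²·∫cos(2x)² dx = 4·π/2 = 2*π.
  (u')² cross terms: 2·(-4)·(2)·∫sin(x)·cos(2x) dx = -16·(-2/3) = 32/3.
  So ∫_0^π (u')² dx = 8*π + 2*π + 32/3 = 32/3 + 10*π.
||u||_{H^1}^2 = (32/3 + 17*π/2) + (32/3 + 10*π) = 64/3 + 37*π/2.


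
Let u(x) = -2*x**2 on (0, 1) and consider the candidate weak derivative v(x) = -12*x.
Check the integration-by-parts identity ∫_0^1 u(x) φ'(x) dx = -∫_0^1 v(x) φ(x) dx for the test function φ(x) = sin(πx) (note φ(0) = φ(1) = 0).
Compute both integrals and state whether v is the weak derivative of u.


LHS = 4/π, RHS = 12/π. No, v is not the weak derivative of u.

u(x) = -2*x**2, classical derivative u'(x) = -4*x.
φ(x) = sin(πx), so φ'(x) = π*cos(π*x).
Note φ(0) = φ(1) = 0, so the boundary term u·φ vanishes.
LHS = ∫_0^1 u(x) φ'(x) dx = ∫_0^1 (-2*π*x^2*cos(π*x)) dx. Term by term:
  ∫_0^1 -2*π*x^2*cos(π*x) dx = 4/π.
So LHS = 4/π.
∫_0^1 v(x) φ(x) dx = ∫_0^1 (-12*x*sin(π*x)) dx. Term by term:
  ∫_0^1 -12*x*sin(π*x) dx = -12/π.
So RHS = -∫_0^1 v(x) φ(x) dx = 12/π.
LHS − RHS = -8/π ≠ 0, so the identity fails.
(For a valid weak derivative the identity must hold for EVERY test function, in particular this one. The failure shows v is NOT the weak derivative of u.)
Correct weak derivative would be u'(x) = -4*x.


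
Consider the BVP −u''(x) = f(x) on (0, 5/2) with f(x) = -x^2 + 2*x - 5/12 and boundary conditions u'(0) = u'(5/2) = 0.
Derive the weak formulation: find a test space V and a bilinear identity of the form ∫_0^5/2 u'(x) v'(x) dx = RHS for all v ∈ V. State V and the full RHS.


V = H^1(0, 5/2) (no boundary constraint on v; u is determined up to an additive constant); weak form: ∫_0^5/2 u'v' dx = ∫_0^5/2 (-x^2 + 2*x - 5/12) v dx for all v ∈ V.

Multiply both sides by a test function v and integrate from 0 to 5/2:
  ∫_0^5/2 −u''(x) v(x) dx = ∫_0^5/2 f(x) v(x) dx.
Integrate the LHS by parts once:
  ∫_0^5/2 −u'' v dx = −[u'(x) v(x)]_0^5/2 + ∫_0^5/2 u'(x) v'(x) dx.
Thus ∫_0^5/2 u'(x) v'(x) dx = ∫_0^5/2 f(x) v(x) dx + [u'(x) v(x)]_0^5/2.
Choose V so that boundary terms are either known or forced to vanish.
u has homogeneous Neumann: u'(0) = u'(5/2) = 0. So [u' v]_0^5/2 = 0·v(5/2) − 0·v(0) = 0 for any v; take V = H^1(0, 5/2).
Weak formulation: find u (satisfying any essential BC) such that ∫_0^5/2 u'(x) v'(x) dx = ∫_0^5/2 f v dx for all v ∈ V (homogeneous Neumann, so boundary terms vanish).
Substituting f(x) = -x^2 + 2*x - 5/12, the right-hand side is ∫_0^5/2 (-x^2 + 2*x - 5/12) v dx.
Compatibility check (pure Neumann): taking v ≡ 1 ∈ V gives 0 = ∫_0^5/2 f dx + (0) − (0), i.e. ∫_0^5/2 f dx must equal u'(0) − u'(5/2) = 0. Indeed ∫_0^5/2 (-x^2 + 2*x - 5/12) dx = 0, so the data are compatible. The solution is then unique only up to an additive constant (fix it e.g. by requiring ∫_0^5/2 u dx = 0).


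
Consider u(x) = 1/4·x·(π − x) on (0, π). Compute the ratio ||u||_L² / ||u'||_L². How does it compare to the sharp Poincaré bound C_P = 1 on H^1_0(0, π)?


||u||_L² / ||u'||_L² = sqrt(10)*π/10 < C_P = 1.

u(x) = 1/4·x·(π − x), so u'(x) = -x/2 + π/4.
u(x) = 1/4·x·(π − x) vanishes at x = 0 and x = π, so u ∈ H^1_0(0, π). Differentiate via the product rule and integrate the resulting polynomials term by term.
  ∫_0^π u² dx = ∫_0^π (x^4/16 - π*x^3/8 + π^2*x^2/16) dx. Term by term:
    ∫_0^π x^4/16 dx = π^5/80;  ∫_0^π -π*x^3/8 dx = -π^5/32;  ∫_0^π π^2*x^2/16 dx = π^5/48.
  Sum: π^5/80 − π^5/32 + π^5/48 = π^5/480.
  ∫_0^π (u')² dx = ∫_0^π (x^2/4 - π*x/4 + π^2/16) dx. Term by term:
    ∫_0^π x^2/4 dx = π^3/12;  ∫_0^π -π*x/4 dx = -π^3/8;  ∫_0^π π^2/16 dx = π^3/16.
  Sum: π^3/12 − π^3/8 + π^3/16 = π^3/48.
∫_0^π u² dx = π^5/480, so ||u||_L² = sqrt(30)*π^(5/2)/120.
∫_0^π (u')² dx = π^3/48, so ||u'||_L² = sqrt(3)*π^(3/2)/12.
Ratio ||u||_L² / ||u'||_L² = sqrt(10)*π/10.
Sharp Poincaré constant on H^1_0(0, π) is C_P = L/π = 1, achieved by sin(x).
A polynomial bump cannot attain the sharp Poincaré constant (only the first sine eigenfunction does), so the ratio is strictly less than C_P, consistent with ||u||_L² ≤ C_P ||u'||_L².


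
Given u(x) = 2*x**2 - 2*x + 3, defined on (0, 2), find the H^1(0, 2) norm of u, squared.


||u||_{H^1}^2 = 734/15

The H^1 norm (squared) on an interval (0, L) is
  ||u||_{H^1}^2 = ∫_0^L u(x)^2 dx + ∫_0^L u'(x)^2 dx.
Compute u'(x) = 4*x - 2.
Then u(x)^2 = 4*x**4 - 8*x**3 + 16*x**2 - 12*x + 9 and u'(x)^2 = 16*x**2 - 16*x + 4.
Integrate each monomial from 0 to 2 using ∫_0^2 c·x^n dx = c·2^(n+1)/(n+1):
  ∫_0^2 u(x)^2 dx = ∫_0^2 (4*x^4 - 8*x^3 + 16*x^2 - 12*x + 9) dx. Term by term:
    ∫_0^2 4*x^4 dx = 128/5;  ∫_0^2 -8*x^3 dx = -32;  ∫_0^2 16*x^2 dx = 128/3;
    ∫_0^2 -12*x dx = -24;  ∫_0^2 9 dx = 18.
  Sum: 128/5 − 32 + 128/3 − 24 + 18 = 454/15.
  ∫_0^2 u'(x)^2 dx = ∫_0^2 (16*x^2 - 16*x + 4) dx. Term by term:
    ∫_0^2 16*x^2 dx = 128/3;  ∫_0^2 -16*x dx = -32;  ∫_0^2 4 dx = 8.
  Sum: 128/3 − 32 + 8 = 56/3.
Adding: ||u||_{H^1}^2 = 454/15 + 56/3 = 734/15.


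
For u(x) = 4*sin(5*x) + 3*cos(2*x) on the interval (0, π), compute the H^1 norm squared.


||u||_{H^1(0,π)}^2 = 400/7 + 461*π/2

u'(x) = -6*sin(2*x) + 20*cos(5*x).
Expand u² and (u')² and integrate term by term on (0, π), using: for integers n ≥ 1, ∫_0^π sin²(nx) dx = ∫_0^π cos²(nx) dx = π/2; for n ≠ n', ∫_0^π sin(nx)sin(n'x) dx = ∫_0^π cos(nx)cos(n'x) dx = 0; and by product-to-sum, ∫_0^π sin(nx)cos(n'x) dx = ½∫_0^π [sin((n+n')x) + sin((n−n')x)] dx, which is 0 when n+n' is even and 2n/(n²−n'²) when n+n' is odd (it need not vanish on (0, π)).
  u² squared terms: (3)²·∫cos(2x)² dx = 9·π/2 = 9*π/2;  (4)²·∫sin(5x)² dx = 16·π/2 = 8*π.
  u² cross terms: 2·(3)·(4)·∫cos(2x)·sin(5x) dx = 24·(10/21) = 80/7.
  So ∫_0^π u² dx = 9*π/2 + 8*π + 80/7 = 80/7 + 25*π/2.
  (u')² squared terms: (-6)²·∫sin(2x)² dx = 36·π/2 = 18*π;  (20)²·∫cos(5x)² dx = 400·π/2 = 200*π.
  (u')² cross terms: 2·(-6)·(20)·∫sin(2x)·cos(5x) dx = -240·(-4/21) = 320/7.
  So ∫_0^π (u')² dx = 18*π + 200*π + 320/7 = 320/7 + 218*π.
||u||_{H^1}^2 = (80/7 + 25*π/2) + (320/7 + 218*π) = 400/7 + 461*π/2.


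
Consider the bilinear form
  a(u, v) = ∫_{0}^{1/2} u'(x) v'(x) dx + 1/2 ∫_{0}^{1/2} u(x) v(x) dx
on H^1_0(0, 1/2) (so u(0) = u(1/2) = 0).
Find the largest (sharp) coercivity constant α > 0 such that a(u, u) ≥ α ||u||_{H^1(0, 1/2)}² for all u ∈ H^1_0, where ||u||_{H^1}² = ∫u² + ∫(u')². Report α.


α = (1 + 8*π^2)/(2*(1 + 4*π^2))

Coercivity of a(·,·) on H^1_0(0, 1/2) means a(u, u) ≥ α ||u||_{H^1}² for every u ∈ H^1_0.
The interval has length L = 1/2, and Poincaré/coercivity depend only on L. Here a(u, u) = ∫(u')² + (1/2)·∫u².
Here 0 < c = 1/2 < 1. The condition a(u,u) ≥ α||u||_{H^1}² reads (1−α)∫(u')² ≥ (α−c)∫u². Any admissible α is ≤ 1 (rapidly oscillating u have ∫u²/∫(u')² → 0), and α = 1 would force 0 ≥ (1−c)∫u², impossible since c < 1; so 1−α > 0. By the sharp Poincaré inequality on H^1_0 of an interval of length L, ∫(u')² ≥ (π/L)²∫u² with equality for the first sine mode sin(π(x−x₀)/L) (x₀ the left endpoint), so the inequality holds for all u iff (1−α)(π/L)² ≥ α − c, i.e. α ≤ ((π/L)² + c)/((π/L)² + 1) = (1 + c(L/π)²)/(1 + (L/π)²). With (π/L)² = 4*π^2 and c = 1/2, the largest admissible constant is α = ((π/L)² + c)/((π/L)² + 1).
Simplifying, α = (1 + 8*π^2)/(2*(1 + 4*π^2)).


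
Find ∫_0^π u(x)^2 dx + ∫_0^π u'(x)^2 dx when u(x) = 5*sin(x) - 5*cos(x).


||u||_{H^1(0,π)}^2 = 50*π

u'(x) = 5*sin(x) + 5*cos(x).
Expand u² and (u')² and integrate term by term on (0, π), using: for integers n ≥ 1, ∫_0^π sin²(nx) dx = ∫_0^π cos²(nx) dx = π/2; for n ≠ n', ∫_0^π sin(nx)sin(n'x) dx = ∫_0^π cos(nx)cos(n'x) dx = 0; and by product-to-sum, ∫_0^π sin(nx)cos(n'x) dx = ½∫_0^π [sin((n+n')x) + sin((n−n')x)] dx, which is 0 when n+n' is even and 2n/(n²−n'²) when n+n' is odd (it need not vanish on (0, π)).
  u² squared terms: (-5)²·∫cos(x)² dx = 25·π/2 = 25*π/2;  (5)²·∫sin(x)² dx = 25·π/2 = 25*π/2.
  u² cross terms: 2·(-5)·(5)·∫cos(x)·sin(x) dx = -50·(0) = 0.
  So ∫_0^π u² dx = 25*π/2 + 25*π/2 + 0 = 25*π.
  (u')² squared terms: (5)²·∫cos(x)² dx = 25·π/2 = 25*π/2;  (5)²·∫sin(x)² dx = 25·π/2 = 25*π/2.
  (u')² cross terms: 2·(5)·(5)·∫cos(x)·sin(x) dx = 50·(0) = 0.
  So ∫_0^π (u')² dx = 25*π/2 + 25*π/2 + 0 = 25*π.
||u||_{H^1}^2 = (25*π) + (25*π) = 50*π.


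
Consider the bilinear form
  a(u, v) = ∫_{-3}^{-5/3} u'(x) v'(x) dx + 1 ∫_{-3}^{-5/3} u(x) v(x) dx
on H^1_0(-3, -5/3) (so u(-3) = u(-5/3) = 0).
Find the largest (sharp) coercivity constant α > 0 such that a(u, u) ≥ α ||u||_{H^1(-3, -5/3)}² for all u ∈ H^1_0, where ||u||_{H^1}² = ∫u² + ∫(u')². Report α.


α = 1

Coercivity of a(·,·) on H^1_0(-3, -5/3) means a(u, u) ≥ α ||u||_{H^1}² for every u ∈ H^1_0.
The interval has length L = 4/3, and Poincaré/coercivity depend only on L. Here a(u, u) = ∫(u')² + (1)·∫u².
Here c = 1 ≥ 1, so a(u,u) = ∫(u')² + c∫u² ≥ ∫(u')² + ∫u² = ||u||_{H^1}², i.e. α = 1 works. No larger α is possible: a(u,u) ≥ α||u||_{H^1}² means (1−α)∫(u')² ≥ (α−c)∫u², and for the modes u_n = sin(nπ(x−x₀)/L) (x₀ the left endpoint) one has ∫u_n²/∫(u_n')² = (L/(nπ))² → 0, so a(u_n,u_n)/||u_n||_{H^1}² → 1. Hence the optimal constant is α = 1.
Therefore α = 1.


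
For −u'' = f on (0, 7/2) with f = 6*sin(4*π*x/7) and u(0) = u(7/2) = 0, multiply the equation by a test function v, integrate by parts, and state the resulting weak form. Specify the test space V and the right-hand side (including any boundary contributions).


V = H^1_0(0, 7/2) (so v(0) = v(7/2) = 0); weak form: ∫_0^7/2 u'v' dx = ∫_0^7/2 (6*sin(4*π*x/7)) v dx for all v ∈ V.

Multiply both sides by a test function v and integrate from 0 to 7/2:
  ∫_0^7/2 −u''(x) v(x) dx = ∫_0^7/2 f(x) v(x) dx.
Integrate the LHS by parts once:
  ∫_0^7/2 −u'' v dx = −[u'(x) v(x)]_0^7/2 + ∫_0^7/2 u'(x) v'(x) dx.
Thus ∫_0^7/2 u'(x) v'(x) dx = ∫_0^7/2 f(x) v(x) dx + [u'(x) v(x)]_0^7/2.
Choose V so that boundary terms are either known or forced to vanish.
u is Dirichlet: u(0) = u(7/2) = 0. Let V = H^1_0(0, 7/2); then v(0) = v(7/2) = 0, and [u' v]_0^7/2 = 0.
Weak formulation: find u (satisfying any essential BC) such that ∫_0^7/2 u'(x) v'(x) dx = ∫_0^7/2 f v dx for all v ∈ V.
Substituting f(x) = 6*sin(4*π*x/7), the right-hand side is ∫_0^7/2 (6*sin(4*π*x/7)) v dx.


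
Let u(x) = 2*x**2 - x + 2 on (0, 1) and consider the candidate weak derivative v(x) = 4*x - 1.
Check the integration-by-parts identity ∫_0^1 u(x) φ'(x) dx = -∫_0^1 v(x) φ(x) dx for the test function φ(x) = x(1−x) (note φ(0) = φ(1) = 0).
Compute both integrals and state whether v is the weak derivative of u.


LHS = -1/6, RHS = -1/6. Yes, v = u' weakly.

u(x) = 2*x**2 - x + 2, classical derivative u'(x) = 4*x - 1.
φ(x) = x(1−x), so φ'(x) = 1 - 2*x.
Note φ(0) = φ(1) = 0, so the boundary term u·φ vanishes.
LHS = ∫_0^1 u(x) φ'(x) dx = ∫_0^1 (-4*x^3 + 4*x^2 - 5*x + 2) dx. Term by term:
  ∫_0^1 -4*x^3 dx = -1;  ∫_0^1 4*x^2 dx = 4/3;  ∫_0^1 -5*x dx = -5/2;
  ∫_0^1 2 dx = 2.
Sum: -1 + 4/3 − 5/2 + 2 = -1/6.
So LHS = -1/6.
∫_0^1 v(x) φ(x) dx = ∫_0^1 (-4*x^3 + 5*x^2 - x) dx. Term by term:
  ∫_0^1 -4*x^3 dx = -1;  ∫_0^1 5*x^2 dx = 5/3;  ∫_0^1 -x dx = -1/2.
Sum: -1 + 5/3 − 1/2 = 1/6.
So RHS = -∫_0^1 v(x) φ(x) dx = -1/6.
LHS = RHS, so the identity holds for this test φ.
Moreover u is smooth here and v(x) = u'(x) = 4*x - 1 pointwise, so the identity holds for every test function. Hence v is the weak derivative of u.
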